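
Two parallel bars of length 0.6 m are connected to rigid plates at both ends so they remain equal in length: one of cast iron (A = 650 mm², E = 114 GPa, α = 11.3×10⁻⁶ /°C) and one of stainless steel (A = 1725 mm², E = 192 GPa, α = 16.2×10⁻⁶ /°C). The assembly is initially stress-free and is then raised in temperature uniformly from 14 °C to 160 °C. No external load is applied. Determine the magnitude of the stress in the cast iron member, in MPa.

σ ≈ 66.6 MPa (tensile)

The stainless steel has the larger α, so on heating it would change length more than the cast iron if both were free. The rigid plates force a common final length, so the stainless steel is put into compression and the cast iron into tension, with equal and opposite forces P (no external load).
Equating the net (thermal + elastic) strains gives |α₁ − α₂|·ΔT = P·[1/(A₁E₁) + 1/(A₂E₂)].
|α₁ − α₂|·ΔT = 4.9×10⁻⁶ × 146 = 0.0007154.
1/(A₁E₁) + 1/(A₂E₂) = 1/(650×114×10³) + 1/(1725×192×10³) = 1.651×10⁻⁸ N⁻¹.
So P = 0.0007154 / 1.651×10⁻⁸ = 43.32 kN.
σ_{cast iron} = P/A₁ = 43320/650 = 66.64 MPa, tensile.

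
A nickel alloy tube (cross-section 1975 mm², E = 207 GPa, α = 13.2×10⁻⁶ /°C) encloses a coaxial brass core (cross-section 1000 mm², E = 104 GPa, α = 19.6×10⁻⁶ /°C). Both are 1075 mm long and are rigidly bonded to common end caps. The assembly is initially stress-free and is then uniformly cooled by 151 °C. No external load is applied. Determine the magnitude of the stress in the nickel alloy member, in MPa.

The brass has the larger α, so on cooling it would change length more than the nickel alloy if both were free. The rigid plates force a common final length, so the brass is put into tension and the nickel alloy into compression, with equal and opposite forces P (no external load).
Compatibility of the two members (thermal + elastic change equal): (α₁ − α₂)ΔT = P·[1/(A₁E₁) + 1/(A₂E₂)].
|α₁ − α₂|·ΔT = 6.4×10⁻⁶ × 151 = 0.0009664.
1/(A₁E₁) + 1/(A₂E₂) = 1/(1975×207×10³) + 1/(1000×104×10³) = 1.206×10⁻⁸ N⁻¹.
So P = 0.0009664 / 1.206×10⁻⁸ = 80.12 kN.
σ_{nickel alloy} = P/A₁ = 80120/1975 = 40.57 MPa, compressive.

σ ≈ 40.6 MPa (compressive)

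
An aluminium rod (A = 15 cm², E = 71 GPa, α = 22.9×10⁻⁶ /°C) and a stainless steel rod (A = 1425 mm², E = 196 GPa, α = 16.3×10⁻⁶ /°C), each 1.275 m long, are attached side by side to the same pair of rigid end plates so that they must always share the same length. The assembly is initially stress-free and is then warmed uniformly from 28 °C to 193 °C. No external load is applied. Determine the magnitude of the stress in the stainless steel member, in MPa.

The aluminium has the larger α, so on heating it would change length more than the stainless steel if both were free. The rigid plates force a common final length, so the aluminium is put into compression and the stainless steel into tension, with equal and opposite forces P (no external load).
Compatibility of the two members (thermal + elastic change equal): (α₁ − α₂)ΔT = P·[1/(A₁E₁) + 1/(A₂E₂)].
|α₁ − α₂|·ΔT = 6.6×10⁻⁶ × 165 = 0.001089.
1/(A₁E₁) + 1/(A₂E₂) = 1/(1500×71×10³) + 1/(1425×196×10³) = 1.297×10⁻⁸ N⁻¹.
P = 0.001089 / 1.297×10⁻⁸ = 83960 N = 83.96 kN.
σ_{stainless steel} = P/A₂ = 83960/1425 = 58.92 MPa, tensile.

σ ≈ 58.9 MPa (tensile)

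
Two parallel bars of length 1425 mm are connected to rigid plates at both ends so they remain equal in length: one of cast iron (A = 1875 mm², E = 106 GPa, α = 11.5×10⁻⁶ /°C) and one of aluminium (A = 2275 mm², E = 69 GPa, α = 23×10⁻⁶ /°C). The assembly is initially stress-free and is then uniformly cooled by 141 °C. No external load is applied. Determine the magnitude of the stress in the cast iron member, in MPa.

The aluminium has the larger α, so on cooling it would change length more than the cast iron if both were free. The rigid plates force a common final length, so the aluminium is put into tension and the cast iron into compression, with equal and opposite forces P (no external load).
Equating the net (thermal + elastic) strains gives |α₁ − α₂|·ΔT = P·[1/(A₁E₁) + 1/(A₂E₂)].
|α₁ − α₂|·ΔT = 11.5×10⁻⁶ × 141 = 0.001621.
1/(A₁E₁) + 1/(A₂E₂) = 1/(1875×106×10³) + 1/(2275×69×10³) = 1.14×10⁻⁸ N⁻¹.
P = 0.001621 / 1.14×10⁻⁸ = 142200 N = 142.2 kN.
σ_{cast iron} = P/A₁ = 142200/1875 = 75.85 MPa, compressive.

σ ≈ 75.8 MPa (compressive)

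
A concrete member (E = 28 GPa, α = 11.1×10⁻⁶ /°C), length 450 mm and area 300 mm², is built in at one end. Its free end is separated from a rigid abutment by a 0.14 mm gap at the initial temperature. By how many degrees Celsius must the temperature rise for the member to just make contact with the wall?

ΔT ≈ 28 °C

The gap closes when αΔT L = 0.14 mm, since the member is still unstressed at that instant.
So ΔT = g/(αL) = 0.14/(11.1×10⁻⁶ × 450) = 28.03 °C.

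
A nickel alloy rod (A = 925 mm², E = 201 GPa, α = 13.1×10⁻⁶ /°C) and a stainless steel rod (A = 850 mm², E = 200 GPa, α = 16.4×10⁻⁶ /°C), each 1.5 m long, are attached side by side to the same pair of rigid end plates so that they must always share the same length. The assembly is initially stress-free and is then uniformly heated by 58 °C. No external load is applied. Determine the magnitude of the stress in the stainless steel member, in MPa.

σ ≈ 20 MPa (compressive)

Both members must finish at the same length. With the larger α, the stainless steel tends to over-expand; the plates restrain it, putting the stainless steel in compression and the nickel alloy in tension. With no external load the two internal forces are equal and opposite, magnitude P.
Setting the final lengths equal and cancelling L: (α₁ − α₂)ΔT = P/(A₁E₁) + P/(A₂E₂).
|α₁ − α₂|·ΔT = 3.3×10⁻⁶ × 58 = 0.0001914.
1/(A₁E₁) + 1/(A₂E₂) = 1/(925×201×10³) + 1/(850×200×10³) = 1.126×10⁻⁸ N⁻¹.
P = 0.0001914 / 1.126×10⁻⁸ = 17000 N = 17 kN.
σ_{stainless steel} = P/A₂ = 17000/850 = 20 MPa, compressive.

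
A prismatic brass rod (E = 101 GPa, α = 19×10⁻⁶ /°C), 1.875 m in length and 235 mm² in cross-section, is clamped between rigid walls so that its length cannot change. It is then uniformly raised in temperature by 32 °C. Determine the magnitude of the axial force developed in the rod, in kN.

With zero net strain, σ = E·αΔT = 101 GPa × 19×10⁻⁶ × 32 = 61.41 MPa.
P = AEαΔT = 235 × 101×10³ × 19×10⁻⁶ × 32 = 14.43 kN (compressive).

P ≈ 14.4 kN (compressive)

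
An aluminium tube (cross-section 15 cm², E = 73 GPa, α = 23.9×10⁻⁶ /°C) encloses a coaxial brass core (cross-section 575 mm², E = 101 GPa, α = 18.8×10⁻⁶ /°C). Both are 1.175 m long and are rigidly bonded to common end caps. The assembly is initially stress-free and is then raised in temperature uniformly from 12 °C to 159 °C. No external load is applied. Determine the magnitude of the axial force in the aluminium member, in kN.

P ≈ 28.4 kN (compressive in the aluminium)

Both members must finish at the same length. With the larger α, the aluminium tends to over-expand; the plates restrain it, putting the aluminium in compression and the brass in tension. With no external load the two internal forces are equal and opposite, magnitude P.
Setting the final lengths equal and cancelling L: (α₁ − α₂)ΔT = P/(A₁E₁) + P/(A₂E₂).
|α₁ − α₂|·ΔT = 5.1×10⁻⁶ × 147 = 0.0007497.
1/(A₁E₁) + 1/(A₂E₂) = 1/(1500×73×10³) + 1/(575×101×10³) = 2.635×10⁻⁸ N⁻¹.
P = 0.0007497 / 2.635×10⁻⁸ = 28450 N = 28.45 kN.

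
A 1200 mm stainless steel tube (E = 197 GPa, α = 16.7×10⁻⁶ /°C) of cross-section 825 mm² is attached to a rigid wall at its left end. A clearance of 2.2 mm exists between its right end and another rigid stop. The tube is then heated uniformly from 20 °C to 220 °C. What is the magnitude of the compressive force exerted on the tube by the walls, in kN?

P ≈ 245 kN

If the wall were absent the tube would grow by αΔT L = 16.7×10⁻⁶ × 200 × 1200 = 4.008 mm.
The gap closes (δ_free > 2.2 mm) and the wall then resists a further 4.008 − 2.2 = 1.808 mm of expansion.
So σ = E(δ_free − g)/L = 197×10³ × 1.808/1200 = 296.8 MPa.
Force on the wall = σA = 296.8 × 825 mm² = 244.9 kN.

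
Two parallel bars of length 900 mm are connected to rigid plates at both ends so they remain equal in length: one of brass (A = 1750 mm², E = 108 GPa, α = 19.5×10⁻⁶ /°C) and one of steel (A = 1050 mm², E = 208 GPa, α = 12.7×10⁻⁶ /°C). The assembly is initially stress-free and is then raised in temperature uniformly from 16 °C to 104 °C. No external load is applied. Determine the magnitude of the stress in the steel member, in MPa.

σ ≈ 57.7 MPa (tensile)

Both members must finish at the same length. With the larger α, the brass tends to over-expand; the plates restrain it, putting the brass in compression and the steel in tension. With no external load the two internal forces are equal and opposite, magnitude P.
Setting the final lengths equal and cancelling L: (α₁ − α₂)ΔT = P/(A₁E₁) + P/(A₂E₂).
|α₁ − α₂|·ΔT = 6.8×10⁻⁶ × 88 = 0.0005984.
1/(A₁E₁) + 1/(A₂E₂) = 1/(1750×108×10³) + 1/(1050×208×10³) = 9.87×10⁻⁹ N⁻¹.
So P = 0.0005984 / 9.87×10⁻⁹ = 60.63 kN.
σ_{steel} = P/A₂ = 60630/1050 = 57.74 MPa, tensile.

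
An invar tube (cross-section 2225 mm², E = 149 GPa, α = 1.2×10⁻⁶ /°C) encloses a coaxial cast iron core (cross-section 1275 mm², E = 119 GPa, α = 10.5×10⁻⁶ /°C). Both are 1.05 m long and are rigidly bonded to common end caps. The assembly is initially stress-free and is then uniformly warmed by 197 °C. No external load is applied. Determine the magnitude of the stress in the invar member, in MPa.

σ ≈ 85.7 MPa (tensile)

Equilibrium of a rigid end plate with no external load gives equal and opposite internal forces ±P in the two members. Since α_{cast iron} > α_{invar}, heating drives the cast iron into compression and the invar into tension.
Compatibility of the two members (thermal + elastic change equal): (α₁ − α₂)ΔT = P·[1/(A₁E₁) + 1/(A₂E₂)].
|α₁ − α₂|·ΔT = 9.3×10⁻⁶ × 197 = 0.001832.
1/(A₁E₁) + 1/(A₂E₂) = 1/(2225×149×10³) + 1/(1275×119×10³) = 9.607×10⁻⁹ N⁻¹.
So P = 0.001832 / 9.607×10⁻⁹ = 190.7 kN.
σ_{invar} = P/A₁ = 190700/2225 = 85.71 MPa, tensile.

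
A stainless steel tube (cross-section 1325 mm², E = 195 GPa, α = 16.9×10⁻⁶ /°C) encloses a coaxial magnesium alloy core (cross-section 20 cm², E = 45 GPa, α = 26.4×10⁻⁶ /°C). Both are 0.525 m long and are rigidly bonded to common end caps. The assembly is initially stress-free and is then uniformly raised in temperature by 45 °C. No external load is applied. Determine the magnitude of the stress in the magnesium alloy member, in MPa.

Equilibrium of a rigid end plate with no external load gives equal and opposite internal forces ±P in the two members. Since α_{magnesium alloy} > α_{stainless steel}, heating drives the magnesium alloy into compression and the stainless steel into tension.
Equating the net (thermal + elastic) strains gives |α₁ − α₂|·ΔT = P·[1/(A₁E₁) + 1/(A₂E₂)].
|α₁ − α₂|·ΔT = 9.5×10⁻⁶ × 45 = 0.0004275.
1/(A₁E₁) + 1/(A₂E₂) = 1/(1325×195×10³) + 1/(2000×45×10³) = 1.498×10⁻⁸ N⁻¹.
P = 0.0004275 / 1.498×10⁻⁸ = 28540 N = 28.54 kN.
σ_{magnesium alloy} = P/A₂ = 28540/2000 = 14.27 MPa, compressive.

σ ≈ 14.3 MPa (compressive)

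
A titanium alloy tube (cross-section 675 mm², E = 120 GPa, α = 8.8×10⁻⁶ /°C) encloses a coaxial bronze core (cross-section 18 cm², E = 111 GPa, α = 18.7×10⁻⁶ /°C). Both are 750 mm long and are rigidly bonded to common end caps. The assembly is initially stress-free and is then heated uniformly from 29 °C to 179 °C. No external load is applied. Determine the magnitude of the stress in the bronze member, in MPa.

Both members must finish at the same length. With the larger α, the bronze tends to over-expand; the plates restrain it, putting the bronze in compression and the titanium alloy in tension. With no external load the two internal forces are equal and opposite, magnitude P.
Compatibility of the two members (thermal + elastic change equal): (α₁ − α₂)ΔT = P·[1/(A₁E₁) + 1/(A₂E₂)].
|α₁ − α₂|·ΔT = 9.9×10⁻⁶ × 150 = 0.001485.
1/(A₁E₁) + 1/(A₂E₂) = 1/(675×120×10³) + 1/(1800×111×10³) = 1.735×10⁻⁸ N⁻¹.
P = 0.001485 / 1.735×10⁻⁸ = 85590 N = 85.59 kN.
σ_{bronze} = P/A₂ = 85590/1800 = 47.55 MPa, compressive.

σ ≈ 47.5 MPa (compressive)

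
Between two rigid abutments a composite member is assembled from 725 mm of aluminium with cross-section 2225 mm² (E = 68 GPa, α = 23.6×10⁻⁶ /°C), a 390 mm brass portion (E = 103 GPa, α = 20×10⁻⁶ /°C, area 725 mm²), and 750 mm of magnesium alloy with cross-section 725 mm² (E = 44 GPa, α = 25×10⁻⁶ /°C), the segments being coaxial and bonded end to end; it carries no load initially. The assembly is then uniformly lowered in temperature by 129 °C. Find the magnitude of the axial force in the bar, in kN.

Free thermal contraction of the whole bar: Σ αᵢΔT Lᵢ = 23.6×10⁻⁶×129×725 + 20×10⁻⁶×129×390 + 25×10⁻⁶×129×750 = 5.632 mm.
The walls prevent any net length change, so an axial force P (same in every segment) develops. Compatibility: P · Σ Lᵢ/(AᵢEᵢ) = δ_free.
The series flexibility is Σ Lᵢ/(AᵢEᵢ) = 725/(2225×68×10³) + 390/(725×103×10³) + 750/(725×44×10³) = 3.353×10⁻⁵ mm/N.
Hence P = δ_free / Σ(L/AE) = 5.632/3.353×10⁻⁵ = 168 kN (tensile).

P ≈ 168 kN (tensile)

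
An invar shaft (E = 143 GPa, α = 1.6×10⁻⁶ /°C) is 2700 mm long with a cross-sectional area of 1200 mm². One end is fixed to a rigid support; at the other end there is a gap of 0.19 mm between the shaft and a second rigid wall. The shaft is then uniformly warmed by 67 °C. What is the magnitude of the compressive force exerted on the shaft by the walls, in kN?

Free thermal elongation = αΔT L = 1.6×10⁻⁶ × 67 × 2700 = 0.2894 mm.
This exceeds the 0.19 mm gap, so the wall pushes back. The portion of expansion that must be recovered elastically is δ_free − gap = 0.2894 − 0.19 = 0.09944 mm.
So σ = E(δ_free − g)/L = 143×10³ × 0.09944/2700 = 5.267 MPa.
Force on the wall = σA = 5.267 × 1200 mm² = 6.32 kN.

P ≈ 6.32 kN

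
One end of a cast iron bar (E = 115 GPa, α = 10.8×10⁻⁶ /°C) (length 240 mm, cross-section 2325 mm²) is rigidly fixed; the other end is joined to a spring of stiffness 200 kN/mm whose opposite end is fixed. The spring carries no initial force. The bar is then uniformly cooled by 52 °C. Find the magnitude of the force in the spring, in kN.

The unrestrained thermal change is αΔT L = 10.8×10⁻⁶ × 52 × 240 = 0.1348 mm.
Let P be the tensile force in the spring. The bar extends elastically by PL/(AE) and the spring stretches by P/k; together these equal δ_free.
So P = δ_free / [L/(AE) + 1/k] = 0.1348 / [ 240/(2325×115×10³) + 1/(200×10³) ].
P = 0.1348 / 5.898×10⁻⁶ = 22850 N.

P ≈ 22.9 kN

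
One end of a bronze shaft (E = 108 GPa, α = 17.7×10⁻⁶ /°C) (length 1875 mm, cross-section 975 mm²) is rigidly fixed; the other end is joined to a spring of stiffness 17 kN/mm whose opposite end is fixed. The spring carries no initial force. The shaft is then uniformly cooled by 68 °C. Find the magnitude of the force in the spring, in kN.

P ≈ 29.5 kN

If the spring were absent the shaft would shorten by αΔT L = 17.7×10⁻⁶ × 68 × 1875 = 2.257 mm.
Let P be the tensile force in the spring. The shaft extends elastically by PL/(AE) and the spring stretches by P/k; together these equal δ_free.
P [ L/(AE) + 1/k ] = δ_free → P [ 1875/(975×108×10³) + 1/(17×10³) ] = 2.257.
P = 2.257 / 7.663×10⁻⁵ = 29450 N.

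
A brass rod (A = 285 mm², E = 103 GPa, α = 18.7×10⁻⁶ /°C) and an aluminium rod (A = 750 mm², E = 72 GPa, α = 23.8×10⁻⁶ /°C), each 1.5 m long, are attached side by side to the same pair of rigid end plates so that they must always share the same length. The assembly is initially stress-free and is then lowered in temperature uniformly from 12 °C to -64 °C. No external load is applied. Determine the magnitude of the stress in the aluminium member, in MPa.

σ ≈ 9.83 MPa (tensile)

The aluminium has the larger α, so on cooling it would change length more than the brass if both were free. The rigid plates force a common final length, so the aluminium is put into tension and the brass into compression, with equal and opposite forces P (no external load).
Setting the final lengths equal and cancelling L: (α₁ − α₂)ΔT = P/(A₁E₁) + P/(A₂E₂).
|α₁ − α₂|·ΔT = 5.1×10⁻⁶ × 76 = 0.0003876.
1/(A₁E₁) + 1/(A₂E₂) = 1/(285×103×10³) + 1/(750×72×10³) = 5.258×10⁻⁸ N⁻¹.
P = 0.0003876 / 5.258×10⁻⁸ = 7371 N = 7.371 kN.
σ_{aluminium} = P/A₂ = 7371/750 = 9.828 MPa, tensile.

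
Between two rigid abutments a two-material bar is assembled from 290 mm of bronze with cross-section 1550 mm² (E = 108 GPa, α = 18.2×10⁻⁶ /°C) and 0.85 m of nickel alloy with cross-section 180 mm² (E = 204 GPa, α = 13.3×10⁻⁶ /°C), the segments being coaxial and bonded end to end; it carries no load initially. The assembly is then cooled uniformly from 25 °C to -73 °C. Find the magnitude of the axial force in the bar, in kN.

P ≈ 65.3 kN (tensile)

If the supports were absent, the total length change would be Σ αᵢΔT Lᵢ = 18.2×10⁻⁶×98×290 + 13.3×10⁻⁶×98×850 = 1.625 mm.
The walls prevent any net length change, so an axial force P (same in every segment) develops. Compatibility: P · Σ Lᵢ/(AᵢEᵢ) = δ_free.
The series flexibility is Σ Lᵢ/(AᵢEᵢ) = 290/(1550×108×10³) + 850/(180×204×10³) = 2.488×10⁻⁵ mm/N.
P = 1.625 / 2.488×10⁻⁵ = 65320 N = 65.32 kN, tensile.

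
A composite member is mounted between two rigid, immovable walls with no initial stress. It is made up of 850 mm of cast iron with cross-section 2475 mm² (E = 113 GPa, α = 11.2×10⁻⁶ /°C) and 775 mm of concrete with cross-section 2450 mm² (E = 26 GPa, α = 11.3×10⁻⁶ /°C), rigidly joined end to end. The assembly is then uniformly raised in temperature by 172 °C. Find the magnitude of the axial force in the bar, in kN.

P ≈ 207 kN (compressive)

Free thermal expansion of the whole bar: Σ αᵢΔT Lᵢ = 11.2×10⁻⁶×172×850 + 11.3×10⁻⁶×172×775 = 3.144 mm.
The rigid supports impose zero overall length change; the single axial force P common to all segments must satisfy P Σ Lᵢ/(AᵢEᵢ) = δ_free.
The series flexibility is Σ Lᵢ/(AᵢEᵢ) = 850/(2475×113×10³) + 775/(2450×26×10³) = 1.521×10⁻⁵ mm/N.
So P = 3.144 / 1.521×10⁻⁵ = 206.7 kN, compressive.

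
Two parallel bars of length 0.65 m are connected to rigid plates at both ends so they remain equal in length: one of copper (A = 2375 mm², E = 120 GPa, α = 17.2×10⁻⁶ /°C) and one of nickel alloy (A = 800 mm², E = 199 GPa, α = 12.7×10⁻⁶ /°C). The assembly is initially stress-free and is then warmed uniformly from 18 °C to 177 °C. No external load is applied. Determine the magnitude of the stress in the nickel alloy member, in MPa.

σ ≈ 91.4 MPa (tensile)

Equilibrium of a rigid end plate with no external load gives equal and opposite internal forces ±P in the two members. Since α_{copper} > α_{nickel alloy}, heating drives the copper into compression and the nickel alloy into tension.
Compatibility of the two members (thermal + elastic change equal): (α₁ − α₂)ΔT = P·[1/(A₁E₁) + 1/(A₂E₂)].
|α₁ − α₂|·ΔT = 4.5×10⁻⁶ × 159 = 0.0007155.
1/(A₁E₁) + 1/(A₂E₂) = 1/(2375×120×10³) + 1/(800×199×10³) = 9.79×10⁻⁹ N⁻¹.
So P = 0.0007155 / 9.79×10⁻⁹ = 73.08 kN.
σ_{nickel alloy} = P/A₂ = 73080/800 = 91.35 MPa, tensile.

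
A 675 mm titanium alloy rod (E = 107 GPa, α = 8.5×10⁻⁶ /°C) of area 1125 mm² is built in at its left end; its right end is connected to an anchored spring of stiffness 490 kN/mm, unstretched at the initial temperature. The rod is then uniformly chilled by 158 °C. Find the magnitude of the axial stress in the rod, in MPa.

The unrestrained thermal change is αΔT L = 8.5×10⁻⁶ × 158 × 675 = 0.9065 mm.
Let P be the tensile force in the spring. The rod extends elastically by PL/(AE) and the spring stretches by P/k; together these equal δ_free.
So P = δ_free / [L/(AE) + 1/k] = 0.9065 / [ 675/(1125×107×10³) + 1/(490×10³) ].
P = 0.9065 / 7.648×10⁻⁶ = 118500 N.
σ = P/A = 118500/1125 = 105.4 MPa.

σ ≈ 105 MPa (tensile)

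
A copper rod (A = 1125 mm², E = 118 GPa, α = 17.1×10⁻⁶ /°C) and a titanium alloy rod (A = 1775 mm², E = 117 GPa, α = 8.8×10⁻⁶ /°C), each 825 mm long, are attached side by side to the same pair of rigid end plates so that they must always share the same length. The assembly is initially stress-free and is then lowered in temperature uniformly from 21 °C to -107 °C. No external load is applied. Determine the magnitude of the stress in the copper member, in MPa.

Equilibrium of a rigid end plate with no external load gives equal and opposite internal forces ±P in the two members. Since α_{copper} > α_{titanium alloy}, cooling drives the copper into tension and the titanium alloy into compression.
Setting the final lengths equal and cancelling L: (α₁ − α₂)ΔT = P/(A₁E₁) + P/(A₂E₂).
|α₁ − α₂|·ΔT = 8.3×10⁻⁶ × 128 = 0.001062.
1/(A₁E₁) + 1/(A₂E₂) = 1/(1125×118×10³) + 1/(1775×117×10³) = 1.235×10⁻⁸ N⁻¹.
P = 0.001062 / 1.235×10⁻⁸ = 86040 N = 86.04 kN.
σ_{copper} = P/A₁ = 86040/1125 = 76.48 MPa, tensile.

σ ≈ 76.5 MPa (tensile)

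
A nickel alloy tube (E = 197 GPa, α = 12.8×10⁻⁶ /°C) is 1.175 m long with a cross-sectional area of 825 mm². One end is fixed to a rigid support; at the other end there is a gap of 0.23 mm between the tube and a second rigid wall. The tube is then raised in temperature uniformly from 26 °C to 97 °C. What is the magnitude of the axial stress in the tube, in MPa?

Free thermal elongation = αΔT L = 12.8×10⁻⁶ × 71 × 1175 = 1.068 mm.
This exceeds the 0.23 mm gap, so the wall pushes back. The portion of expansion that must be recovered elastically is δ_free − gap = 1.068 − 0.23 = 0.8378 mm.
Compatibility: PL/(AE) = 0.8378 mm, so σ = P/A = E × (0.8378/1175) = 140.5 MPa.

σ ≈ 140 MPa (compressive)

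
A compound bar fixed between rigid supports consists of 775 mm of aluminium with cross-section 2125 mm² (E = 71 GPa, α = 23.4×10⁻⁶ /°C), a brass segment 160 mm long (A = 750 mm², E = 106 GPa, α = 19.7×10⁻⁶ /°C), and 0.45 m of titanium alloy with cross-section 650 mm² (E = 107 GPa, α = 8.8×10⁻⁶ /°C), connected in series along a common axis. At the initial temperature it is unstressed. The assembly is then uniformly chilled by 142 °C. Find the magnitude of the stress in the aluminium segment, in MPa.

σ ≈ 124 MPa (tensile)

Free thermal contraction of the whole bar: Σ αᵢΔT Lᵢ = 23.4×10⁻⁶×142×775 + 19.7×10⁻⁶×142×160 + 8.8×10⁻⁶×142×450 = 3.585 mm.
The rigid supports impose zero overall length change; the single axial force P common to all segments must satisfy P Σ Lᵢ/(AᵢEᵢ) = δ_free.
The series flexibility is Σ Lᵢ/(AᵢEᵢ) = 775/(2125×71×10³) + 160/(750×106×10³) + 450/(650×107×10³) = 1.362×10⁻⁵ mm/N.
P = 3.585 / 1.362×10⁻⁵ = 263200 N = 263.2 kN, tensile.
σ_{aluminium} = P / A = 263200 / 2125 = 123.9 MPa.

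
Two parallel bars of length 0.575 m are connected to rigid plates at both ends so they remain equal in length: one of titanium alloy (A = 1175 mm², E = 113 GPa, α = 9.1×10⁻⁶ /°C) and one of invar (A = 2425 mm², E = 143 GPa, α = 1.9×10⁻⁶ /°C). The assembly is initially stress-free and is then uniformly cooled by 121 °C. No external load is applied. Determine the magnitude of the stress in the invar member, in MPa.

σ ≈ 34.5 MPa (compressive)

Both members must finish at the same length. With the larger α, the titanium alloy tends to over-contract; the plates restrain it, putting the titanium alloy in tension and the invar in compression. With no external load the two internal forces are equal and opposite, magnitude P.
Equating the net (thermal + elastic) strains gives |α₁ − α₂|·ΔT = P·[1/(A₁E₁) + 1/(A₂E₂)].
|α₁ − α₂|·ΔT = 7.2×10⁻⁶ × 121 = 0.0008712.
1/(A₁E₁) + 1/(A₂E₂) = 1/(1175×113×10³) + 1/(2425×143×10³) = 1.042×10⁻⁸ N⁻¹.
P = 0.0008712 / 1.042×10⁻⁸ = 83650 N = 83.65 kN.
σ_{invar} = P/A₂ = 83650/2425 = 34.49 MPa, compressive.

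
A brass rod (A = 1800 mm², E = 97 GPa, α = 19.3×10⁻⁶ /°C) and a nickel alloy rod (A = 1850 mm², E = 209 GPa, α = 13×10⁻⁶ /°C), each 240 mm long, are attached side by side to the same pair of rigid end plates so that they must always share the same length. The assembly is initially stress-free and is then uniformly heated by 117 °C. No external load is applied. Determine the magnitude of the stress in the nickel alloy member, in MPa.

Both members must finish at the same length. With the larger α, the brass tends to over-expand; the plates restrain it, putting the brass in compression and the nickel alloy in tension. With no external load the two internal forces are equal and opposite, magnitude P.
Equating the net (thermal + elastic) strains gives |α₁ − α₂|·ΔT = P·[1/(A₁E₁) + 1/(A₂E₂)].
|α₁ − α₂|·ΔT = 6.3×10⁻⁶ × 117 = 0.0007371.
1/(A₁E₁) + 1/(A₂E₂) = 1/(1800×97×10³) + 1/(1850×209×10³) = 8.314×10⁻⁹ N⁻¹.
P = 0.0007371 / 8.314×10⁻⁹ = 88660 N = 88.66 kN.
σ_{nickel alloy} = P/A₂ = 88660/1850 = 47.92 MPa, tensile.

σ ≈ 47.9 MPa (tensile)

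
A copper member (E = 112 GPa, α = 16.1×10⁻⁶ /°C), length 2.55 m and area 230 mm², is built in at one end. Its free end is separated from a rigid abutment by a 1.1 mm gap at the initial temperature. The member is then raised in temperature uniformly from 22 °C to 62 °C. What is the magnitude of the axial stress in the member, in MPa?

Unrestrained expansion: δ_free = αΔT L = 16.1×10⁻⁶ × 40 × 2550 = 1.642 mm.
This exceeds the 1.1 mm gap, so the wall pushes back. The portion of expansion that must be recovered elastically is δ_free − gap = 1.642 − 1.1 = 0.5422 mm.
That suppressed elongation corresponds to σ = E·Δ/L = 112×10³ × 0.5422/2550 = 23.81 MPa.

σ ≈ 23.8 MPa (compressive)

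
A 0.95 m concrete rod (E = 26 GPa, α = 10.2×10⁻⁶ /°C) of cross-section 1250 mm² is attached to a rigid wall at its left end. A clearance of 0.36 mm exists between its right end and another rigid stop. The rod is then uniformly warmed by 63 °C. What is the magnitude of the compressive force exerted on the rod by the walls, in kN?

Unrestrained expansion: δ_free = αΔT L = 10.2×10⁻⁶ × 63 × 950 = 0.6105 mm.
This exceeds the 0.36 mm gap, so the wall pushes back. The portion of expansion that must be recovered elastically is δ_free − gap = 0.6105 − 0.36 = 0.2505 mm.
Compatibility: PL/(AE) = 0.2505 mm, so σ = P/A = E × (0.2505/950) = 6.855 MPa.
Force on the wall = σA = 6.855 × 1250 mm² = 8.569 kN.

P ≈ 8.57 kN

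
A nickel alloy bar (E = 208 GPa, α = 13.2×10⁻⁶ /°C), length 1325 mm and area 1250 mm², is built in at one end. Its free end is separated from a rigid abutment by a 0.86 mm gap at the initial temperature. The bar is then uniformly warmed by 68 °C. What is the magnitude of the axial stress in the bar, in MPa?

σ ≈ 51.7 MPa (compressive)

If the wall were absent the bar would grow by αΔT L = 13.2×10⁻⁶ × 68 × 1325 = 1.189 mm.
This exceeds the 0.86 mm gap, so the wall pushes back. The portion of expansion that must be recovered elastically is δ_free − gap = 1.189 − 0.86 = 0.3293 mm.
That suppressed elongation corresponds to σ = E·Δ/L = 208×10³ × 0.3293/1325 = 51.7 MPa.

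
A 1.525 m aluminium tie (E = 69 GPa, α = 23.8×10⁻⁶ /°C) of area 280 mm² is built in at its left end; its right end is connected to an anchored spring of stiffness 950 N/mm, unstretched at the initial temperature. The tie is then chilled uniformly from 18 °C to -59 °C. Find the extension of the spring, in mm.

δ ≈ 2.6 mm

The unrestrained thermal change is αΔT L = 23.8×10⁻⁶ × 77 × 1525 = 2.795 mm.
Let P be the tensile force in the spring. The tie extends elastically by PL/(AE) and the spring stretches by P/k; together these equal δ_free.
P [ L/(AE) + 1/k ] = δ_free → P [ 1525/(280×69×10³) + 1/(950) ] = 2.795.
P = 2.795 / 0.001132 = 2470 N.
Spring extension = P/k = 2470/(950) = 2.6 mm.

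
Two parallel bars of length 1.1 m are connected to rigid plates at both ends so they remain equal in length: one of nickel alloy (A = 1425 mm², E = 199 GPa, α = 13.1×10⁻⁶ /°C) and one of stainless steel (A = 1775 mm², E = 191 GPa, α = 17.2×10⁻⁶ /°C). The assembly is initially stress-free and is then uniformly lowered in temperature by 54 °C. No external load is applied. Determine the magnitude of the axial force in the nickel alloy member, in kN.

The stainless steel has the larger α, so on cooling it would change length more than the nickel alloy if both were free. The rigid plates force a common final length, so the stainless steel is put into tension and the nickel alloy into compression, with equal and opposite forces P (no external load).
Compatibility of the two members (thermal + elastic change equal): (α₁ − α₂)ΔT = P·[1/(A₁E₁) + 1/(A₂E₂)].
|α₁ − α₂|·ΔT = 4.1×10⁻⁶ × 54 = 0.0002214.
1/(A₁E₁) + 1/(A₂E₂) = 1/(1425×199×10³) + 1/(1775×191×10³) = 6.476×10⁻⁹ N⁻¹.
So P = 0.0002214 / 6.476×10⁻⁹ = 34.19 kN.

P ≈ 34.2 kN (compressive in the nickel alloy)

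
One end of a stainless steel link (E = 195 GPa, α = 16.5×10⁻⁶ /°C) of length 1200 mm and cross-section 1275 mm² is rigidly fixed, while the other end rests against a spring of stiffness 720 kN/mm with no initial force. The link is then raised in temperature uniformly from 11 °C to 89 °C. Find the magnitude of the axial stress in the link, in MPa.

Free thermal expansion: δ_free = αΔT L = 16.5×10⁻⁶ × 78 × 1200 = 1.544 mm.
Let P be the compressive force at the spring. The link shortens elastically by PL/(AE) and the spring compresses by P/k; together these equal δ_free.
So P = δ_free / [L/(AE) + 1/k] = 1.544 / [ 1200/(1275×195×10³) + 1/(720×10³) ].
P = 1.544 / 6.215×10⁻⁶ = 248500 N.
σ = P/A = 248500/1275 = 194.9 MPa.

σ ≈ 195 MPa (compressive)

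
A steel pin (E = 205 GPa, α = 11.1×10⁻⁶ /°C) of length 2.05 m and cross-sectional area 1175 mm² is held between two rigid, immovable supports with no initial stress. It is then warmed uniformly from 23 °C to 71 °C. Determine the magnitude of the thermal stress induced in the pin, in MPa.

Because both ends are immovable the net strain is zero, and the suppressed thermal strain is αΔT = 11.1×10⁻⁶ × 48 = 532.8×10⁻⁶.
Hence σ = E·αΔT = 205×10³ × 532.8×10⁻⁶ = 109.2 MPa, compressive.

σ ≈ 109 MPa (compressive)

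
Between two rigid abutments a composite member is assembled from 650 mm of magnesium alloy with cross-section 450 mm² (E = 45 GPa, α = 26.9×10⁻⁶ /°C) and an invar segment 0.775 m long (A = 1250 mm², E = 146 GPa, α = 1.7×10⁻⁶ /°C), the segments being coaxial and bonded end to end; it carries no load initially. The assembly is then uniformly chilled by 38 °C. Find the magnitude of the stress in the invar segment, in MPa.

σ ≈ 15.7 MPa (tensile)

Free thermal contraction of the whole bar: Σ αᵢΔT Lᵢ = 26.9×10⁻⁶×38×650 + 1.7×10⁻⁶×38×775 = 0.7145 mm.
Since the ends are fixed, an axial force P builds up, equal in every segment, with P · Σ Lᵢ/(AᵢEᵢ) = δ_free.
Σ Lᵢ/(AᵢEᵢ) = 650/(450×45×10³) + 775/(1250×146×10³) = 3.635×10⁻⁵ mm/N.
Hence P = δ_free / Σ(L/AE) = 0.7145/3.635×10⁻⁵ = 19.66 kN (tensile).
σ_{invar} = P / A = 19660 / 1250 = 15.73 MPa.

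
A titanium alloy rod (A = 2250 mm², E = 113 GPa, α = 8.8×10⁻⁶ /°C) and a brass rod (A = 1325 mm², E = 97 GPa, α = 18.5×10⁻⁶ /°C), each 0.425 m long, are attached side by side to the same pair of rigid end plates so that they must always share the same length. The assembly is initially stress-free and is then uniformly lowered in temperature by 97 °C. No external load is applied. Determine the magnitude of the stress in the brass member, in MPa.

σ ≈ 60.6 MPa (tensile)

The brass has the larger α, so on cooling it would change length more than the titanium alloy if both were free. The rigid plates force a common final length, so the brass is put into tension and the titanium alloy into compression, with equal and opposite forces P (no external load).
Equating the net (thermal + elastic) strains gives |α₁ − α₂|·ΔT = P·[1/(A₁E₁) + 1/(A₂E₂)].
|α₁ − α₂|·ΔT = 9.7×10⁻⁶ × 97 = 0.0009409.
1/(A₁E₁) + 1/(A₂E₂) = 1/(2250×113×10³) + 1/(1325×97×10³) = 1.171×10⁻⁸ N⁻¹.
P = 0.0009409 / 1.171×10⁻⁸ = 80320 N = 80.32 kN.
σ_{brass} = P/A₂ = 80320/1325 = 60.62 MPa, tensile.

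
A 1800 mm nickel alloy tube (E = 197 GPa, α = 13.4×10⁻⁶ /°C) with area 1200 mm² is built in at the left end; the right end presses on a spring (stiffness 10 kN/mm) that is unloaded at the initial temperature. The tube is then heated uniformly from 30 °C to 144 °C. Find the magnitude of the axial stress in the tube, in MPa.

If the spring were absent the tube would lengthen by αΔT L = 13.4×10⁻⁶ × 114 × 1800 = 2.75 mm.
Let P be the compressive force at the spring. The tube shortens elastically by PL/(AE) and the spring compresses by P/k; together these equal δ_free.
P [ L/(AE) + 1/k ] = δ_free → P [ 1800/(1200×197×10³) + 1/(10×10³) ] = 2.75.
P = 2.75 / 0.0001076 = 25550 N.
σ = P/A = 25550/1200 = 21.29 MPa.

σ ≈ 21.3 MPa (compressive)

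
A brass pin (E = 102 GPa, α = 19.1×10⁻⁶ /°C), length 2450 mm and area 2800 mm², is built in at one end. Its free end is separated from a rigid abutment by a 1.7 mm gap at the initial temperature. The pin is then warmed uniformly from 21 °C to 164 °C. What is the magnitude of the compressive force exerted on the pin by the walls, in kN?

P ≈ 582 kN

If the wall were absent the pin would grow by αΔT L = 19.1×10⁻⁶ × 143 × 2450 = 6.692 mm.
After closing the 1.7 mm clearance, 6.692 − 1.7 = 4.992 mm of expansion remains to be suppressed by the wall.
Compatibility: PL/(AE) = 4.992 mm, so σ = P/A = E × (4.992/2450) = 207.8 MPa.
P = σA = 207.8 × 2800 = 581.9 kN.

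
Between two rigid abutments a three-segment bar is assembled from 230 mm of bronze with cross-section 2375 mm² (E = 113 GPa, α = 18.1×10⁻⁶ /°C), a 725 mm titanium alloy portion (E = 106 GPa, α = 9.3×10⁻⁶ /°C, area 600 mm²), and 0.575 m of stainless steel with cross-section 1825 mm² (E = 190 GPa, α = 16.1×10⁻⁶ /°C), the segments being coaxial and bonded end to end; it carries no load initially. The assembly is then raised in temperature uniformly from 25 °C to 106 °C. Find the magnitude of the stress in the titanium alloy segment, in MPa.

With the walls removed the bar would change length by δ_free = Σ αᵢΔT Lᵢ = 18.1×10⁻⁶×81×230 + 9.3×10⁻⁶×81×725 + 16.1×10⁻⁶×81×575 = 1.633 mm.
The walls prevent any net length change, so an axial force P (same in every segment) develops. Compatibility: P · Σ Lᵢ/(AᵢEᵢ) = δ_free.
Σ Lᵢ/(AᵢEᵢ) = 230/(2375×113×10³) + 725/(600×106×10³) + 575/(1825×190×10³) = 1.391×10⁻⁵ mm/N.
So P = 1.633 / 1.391×10⁻⁵ = 117.4 kN, compressive.
σ_{titanium alloy} = P / A = 117400 / 600 = 195.6 MPa.

σ ≈ 196 MPa (compressive)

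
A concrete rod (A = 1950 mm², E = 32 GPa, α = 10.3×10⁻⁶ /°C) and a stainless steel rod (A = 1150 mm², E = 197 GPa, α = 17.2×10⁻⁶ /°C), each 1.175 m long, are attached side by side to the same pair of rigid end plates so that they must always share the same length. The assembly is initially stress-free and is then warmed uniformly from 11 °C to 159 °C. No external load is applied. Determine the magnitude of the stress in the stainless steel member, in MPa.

σ ≈ 43.4 MPa (compressive)

Equilibrium of a rigid end plate with no external load gives equal and opposite internal forces ±P in the two members. Since α_{stainless steel} > α_{concrete}, heating drives the stainless steel into compression and the concrete into tension.
Setting the final lengths equal and cancelling L: (α₁ − α₂)ΔT = P/(A₁E₁) + P/(A₂E₂).
|α₁ − α₂|·ΔT = 6.9×10⁻⁶ × 148 = 0.001021.
1/(A₁E₁) + 1/(A₂E₂) = 1/(1950×32×10³) + 1/(1150×197×10³) = 2.044×10⁻⁸ N⁻¹.
P = 0.001021 / 2.044×10⁻⁸ = 49960 N = 49.96 kN.
σ_{stainless steel} = P/A₂ = 49960/1150 = 43.44 MPa, compressive.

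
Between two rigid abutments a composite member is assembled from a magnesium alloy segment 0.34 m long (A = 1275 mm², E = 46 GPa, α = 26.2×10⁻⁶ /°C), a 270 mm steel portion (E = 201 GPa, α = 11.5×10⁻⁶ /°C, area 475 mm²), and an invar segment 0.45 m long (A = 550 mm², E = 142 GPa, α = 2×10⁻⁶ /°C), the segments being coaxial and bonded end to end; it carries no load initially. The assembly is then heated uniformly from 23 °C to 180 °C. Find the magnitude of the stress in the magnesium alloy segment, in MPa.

σ ≈ 111 MPa (compressive)

Free thermal expansion of the whole bar: Σ αᵢΔT Lᵢ = 26.2×10⁻⁶×157×340 + 11.5×10⁻⁶×157×270 + 2×10⁻⁶×157×450 = 2.027 mm.
Since the ends are fixed, an axial force P builds up, equal in every segment, with P · Σ Lᵢ/(AᵢEᵢ) = δ_free.
Σ Lᵢ/(AᵢEᵢ) = 340/(1275×46×10³) + 270/(475×201×10³) + 450/(550×142×10³) = 1.439×10⁻⁵ mm/N.
P = 2.027 / 1.439×10⁻⁵ = 140900 N = 140.9 kN, compressive.
σ_{magnesium alloy} = P / A = 140900 / 1275 = 110.5 MPa.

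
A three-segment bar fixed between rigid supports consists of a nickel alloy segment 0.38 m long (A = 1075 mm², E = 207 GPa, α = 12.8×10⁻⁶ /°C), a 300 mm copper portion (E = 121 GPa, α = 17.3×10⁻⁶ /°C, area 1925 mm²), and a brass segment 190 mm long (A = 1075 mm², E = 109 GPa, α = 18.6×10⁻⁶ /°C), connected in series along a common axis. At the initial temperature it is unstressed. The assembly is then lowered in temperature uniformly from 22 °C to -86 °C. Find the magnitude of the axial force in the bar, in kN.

P ≈ 318 kN (tensile)

Free thermal contraction of the whole bar: Σ αᵢΔT Lᵢ = 12.8×10⁻⁶×108×380 + 17.3×10⁻⁶×108×300 + 18.6×10⁻⁶×108×190 = 1.468 mm.
Since the ends are fixed, an axial force P builds up, equal in every segment, with P · Σ Lᵢ/(AᵢEᵢ) = δ_free.
The series flexibility is Σ Lᵢ/(AᵢEᵢ) = 380/(1075×207×10³) + 300/(1925×121×10³) + 190/(1075×109×10³) = 4.617×10⁻⁶ mm/N.
P = 1.468 / 4.617×10⁻⁶ = 317800 N = 317.8 kN, tensile.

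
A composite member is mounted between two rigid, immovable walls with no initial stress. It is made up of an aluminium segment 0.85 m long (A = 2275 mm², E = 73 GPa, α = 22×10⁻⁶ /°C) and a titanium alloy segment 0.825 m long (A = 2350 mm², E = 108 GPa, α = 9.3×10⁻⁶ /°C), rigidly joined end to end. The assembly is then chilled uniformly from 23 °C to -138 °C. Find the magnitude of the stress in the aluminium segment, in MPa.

σ ≈ 223 MPa (tensile)

With the walls removed the bar would change length by δ_free = Σ αᵢΔT Lᵢ = 22×10⁻⁶×161×850 + 9.3×10⁻⁶×161×825 = 4.246 mm.
The walls prevent any net length change, so an axial force P (same in every segment) develops. Compatibility: P · Σ Lᵢ/(AᵢEᵢ) = δ_free.
Σ Lᵢ/(AᵢEᵢ) = 850/(2275×73×10³) + 825/(2350×108×10³) = 8.369×10⁻⁶ mm/N.
So P = 4.246 / 8.369×10⁻⁶ = 507.4 kN, tensile.
σ_{aluminium} = P / A = 507400 / 2275 = 223 MPa.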